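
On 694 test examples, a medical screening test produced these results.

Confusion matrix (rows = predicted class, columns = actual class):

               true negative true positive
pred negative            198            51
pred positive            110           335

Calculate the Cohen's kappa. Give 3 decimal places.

0.521

Observed agreement pₒ = trace/N = 533/694 = 0.7680
Expected agreement pₑ = Σ (rowᵢ·colᵢ)/N² = (308·249 + 386·445)/694² = 0.5159
κ = (pₒ − pₑ)/(1 − pₑ) = (0.7680 − 0.5159)/(1 − 0.5159) = 0.521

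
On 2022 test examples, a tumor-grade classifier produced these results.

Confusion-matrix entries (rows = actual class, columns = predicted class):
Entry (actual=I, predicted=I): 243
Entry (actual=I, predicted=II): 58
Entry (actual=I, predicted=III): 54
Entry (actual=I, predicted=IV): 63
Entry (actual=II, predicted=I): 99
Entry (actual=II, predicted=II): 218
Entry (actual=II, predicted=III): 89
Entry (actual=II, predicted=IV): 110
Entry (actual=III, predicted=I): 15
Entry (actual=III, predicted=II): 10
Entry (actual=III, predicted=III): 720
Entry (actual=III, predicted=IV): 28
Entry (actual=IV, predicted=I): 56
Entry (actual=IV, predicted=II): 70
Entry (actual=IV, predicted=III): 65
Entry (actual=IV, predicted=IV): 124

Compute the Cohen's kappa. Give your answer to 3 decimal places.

Observed agreement pₒ = trace/N = 1305/2022 = 0.6454
Expected agreement pₑ = Σ (rowᵢ·colᵢ)/N² = (418·413 + 516·356 + 773·928 + 315·325)/2022² = 0.2876
κ = (pₒ − pₑ)/(1 − pₑ) = (0.6454 − 0.2876)/(1 − 0.2876) = 0.502

0.502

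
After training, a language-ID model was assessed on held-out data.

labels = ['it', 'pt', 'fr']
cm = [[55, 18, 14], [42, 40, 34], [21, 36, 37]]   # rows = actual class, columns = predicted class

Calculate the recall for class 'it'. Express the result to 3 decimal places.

0.632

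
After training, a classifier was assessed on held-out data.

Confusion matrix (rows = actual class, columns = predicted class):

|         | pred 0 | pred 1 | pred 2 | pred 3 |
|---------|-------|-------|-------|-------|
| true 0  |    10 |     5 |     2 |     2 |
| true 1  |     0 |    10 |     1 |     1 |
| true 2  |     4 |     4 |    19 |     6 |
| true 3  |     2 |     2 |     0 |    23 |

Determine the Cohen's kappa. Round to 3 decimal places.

Observed agreement pₒ = trace/N = 62/91 = 0.6813
Expected agreement pₑ = Σ (rowᵢ·colᵢ)/N² = (19·16 + 12·21 + 33·22 + 27·32)/91² = 0.2591
κ = (pₒ − pₑ)/(1 − pₑ) = (0.6813 − 0.2591)/(1 − 0.2591) = 0.570

0.570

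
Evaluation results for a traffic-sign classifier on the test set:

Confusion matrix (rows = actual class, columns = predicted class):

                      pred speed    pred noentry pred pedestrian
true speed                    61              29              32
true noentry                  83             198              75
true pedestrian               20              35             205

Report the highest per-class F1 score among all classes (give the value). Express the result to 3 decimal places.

0.717

Per-class F1 score (2·TP/(2·TP+FP+FN)):
  speed: TP=61, FP=83+20=103, FN=29+32=61 → 122/286 = 0.4266
  noentry: TP=198, FP=29+35=64, FN=83+75=158 → 396/618 = 0.6408
  pedestrian: TP=205, FP=32+75=107, FN=20+35=55 → 410/572 = 0.7168
Highest is class 'pedestrian' with F1 score = 0.717.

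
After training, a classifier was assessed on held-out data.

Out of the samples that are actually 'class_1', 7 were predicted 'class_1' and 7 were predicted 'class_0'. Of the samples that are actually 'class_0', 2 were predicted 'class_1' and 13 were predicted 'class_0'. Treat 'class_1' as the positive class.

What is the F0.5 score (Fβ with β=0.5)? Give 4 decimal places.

Fβ = (1+β²)·TP / ((1+β²)·TP + β²·FN + FP), with β²=1/4
= 1.25·7 / (1.25·7 + 0.25·7 + 2) = 0.7000

0.7000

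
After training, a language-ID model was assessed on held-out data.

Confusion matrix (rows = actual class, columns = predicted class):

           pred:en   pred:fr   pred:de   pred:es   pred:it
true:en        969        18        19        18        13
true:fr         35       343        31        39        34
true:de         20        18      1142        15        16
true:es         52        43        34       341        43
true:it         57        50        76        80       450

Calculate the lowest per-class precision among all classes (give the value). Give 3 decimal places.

Per-class precision (TP/(TP+FP)):
  en: TP=969, FP=35+20+52+57=164 → 969/1133 = 0.8553
  fr: TP=343, FP=18+18+43+50=129 → 343/472 = 0.7267
  de: TP=1142, FP=19+31+34+76=160 → 1142/1302 = 0.8771
  es: TP=341, FP=18+39+15+80=152 → 341/493 = 0.6917
  it: TP=450, FP=13+34+16+43=106 → 450/556 = 0.8094
Lowest is class 'es' with precision = 0.692.

0.692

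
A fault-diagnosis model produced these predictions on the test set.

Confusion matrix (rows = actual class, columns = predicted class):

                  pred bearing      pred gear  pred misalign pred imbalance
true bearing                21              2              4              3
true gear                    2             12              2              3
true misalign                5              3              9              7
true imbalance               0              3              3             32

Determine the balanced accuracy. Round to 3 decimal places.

0.637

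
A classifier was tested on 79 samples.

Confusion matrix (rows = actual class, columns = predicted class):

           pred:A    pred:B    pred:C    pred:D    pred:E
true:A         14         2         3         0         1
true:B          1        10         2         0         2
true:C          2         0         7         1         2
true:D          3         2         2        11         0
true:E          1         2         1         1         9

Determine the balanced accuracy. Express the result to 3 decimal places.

Balanced accuracy = mean of per-class recall.
  A: recall = 14/20 = 0.7000
  B: recall = 10/15 = 0.6667
  C: recall = 7/12 = 0.5833
  D: recall = 11/18 = 0.6111
  E: recall = 9/14 = 0.6429
Mean = (0.7000 + 0.6667 + 0.5833 + 0.6111 + 0.6429) / 5 = 0.641

0.641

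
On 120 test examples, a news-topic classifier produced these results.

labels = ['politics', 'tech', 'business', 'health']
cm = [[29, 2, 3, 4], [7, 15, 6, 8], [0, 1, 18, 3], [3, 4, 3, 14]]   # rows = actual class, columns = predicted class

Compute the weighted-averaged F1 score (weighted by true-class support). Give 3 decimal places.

0.626

Per-class F1 score (2·TP/(2·TP+FP+FN)):
  politics: TP=29, FP=7+0+3=10, FN=2+3+4=9 → 58/77 = 0.7532
  tech: TP=15, FP=2+1+4=7, FN=7+6+8=21 → 30/58 = 0.5172
  business: TP=18, FP=3+6+3=12, FN=0+1+3=4 → 36/52 = 0.6923
  health: TP=14, FP=4+8+3=15, FN=3+4+3=10 → 28/53 = 0.5283
Weighted-F1 score = Σ (supportᵢ/N)·F1 scoreᵢ with N=120: (38/120)·0.7532 + (36/120)·0.5172 + (22/120)·0.6923 + (24/120)·0.5283 = 0.626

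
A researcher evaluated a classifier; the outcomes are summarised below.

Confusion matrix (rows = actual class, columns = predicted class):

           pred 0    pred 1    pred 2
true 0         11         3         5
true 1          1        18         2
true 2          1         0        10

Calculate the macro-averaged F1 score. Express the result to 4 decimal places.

0.7530

Per-class F1 score (2·TP/(2·TP+FP+FN)):
  0: TP=11, FP=1+1=2, FN=3+5=8 → 22/32 = 0.68750
  1: TP=18, FP=3+0=3, FN=1+2=3 → 36/42 = 0.85714
  2: TP=10, FP=5+2=7, FN=1+0=1 → 20/28 = 0.71429
Macro-F1 score = mean = (0.68750 + 0.85714 + 0.71429) / 3 = 0.7530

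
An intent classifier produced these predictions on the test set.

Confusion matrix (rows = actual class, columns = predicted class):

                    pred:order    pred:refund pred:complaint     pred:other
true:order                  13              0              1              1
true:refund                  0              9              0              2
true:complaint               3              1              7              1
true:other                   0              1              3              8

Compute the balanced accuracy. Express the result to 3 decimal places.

0.734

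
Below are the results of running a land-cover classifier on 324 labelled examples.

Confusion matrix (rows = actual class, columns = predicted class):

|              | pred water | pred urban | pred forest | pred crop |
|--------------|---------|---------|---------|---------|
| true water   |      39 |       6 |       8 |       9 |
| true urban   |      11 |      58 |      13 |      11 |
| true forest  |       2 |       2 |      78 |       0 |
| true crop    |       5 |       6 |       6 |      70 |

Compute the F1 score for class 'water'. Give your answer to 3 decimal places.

One-vs-rest for 'water': TP = diagonal; FP = other classes predicted 'water'; FN = 'water' predicted as other.
F1 score = 2·TP/(2·TP+FP+FN).
water: TP=39, FP=11+2+5=18, FN=6+8+9=23 → 78/119 = 0.6555

0.655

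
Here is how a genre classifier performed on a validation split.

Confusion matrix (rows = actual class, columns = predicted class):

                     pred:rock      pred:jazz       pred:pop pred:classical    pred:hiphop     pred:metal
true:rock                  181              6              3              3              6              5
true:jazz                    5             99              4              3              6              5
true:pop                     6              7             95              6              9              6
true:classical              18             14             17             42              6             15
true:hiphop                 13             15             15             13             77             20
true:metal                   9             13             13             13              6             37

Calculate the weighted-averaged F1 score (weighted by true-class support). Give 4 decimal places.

0.6435

Per-class F1 score (2·TP/(2·TP+FP+FN)):
  rock: TP=181, FP=5+6+18+13+9=51, FN=6+3+3+6+5=23 → 362/436 = 0.83028
  jazz: TP=99, FP=6+7+14+15+13=55, FN=5+4+3+6+5=23 → 198/276 = 0.71739
  pop: TP=95, FP=3+4+17+15+13=52, FN=6+7+6+9+6=34 → 190/276 = 0.68841
  classical: TP=42, FP=3+3+6+13+13=38, FN=18+14+17+6+15=70 → 84/192 = 0.43750
  hiphop: TP=77, FP=6+6+9+6+6=33, FN=13+15+15+13+20=76 → 154/263 = 0.58555
  metal: TP=37, FP=5+5+6+15+20=51, FN=9+13+13+13+6=54 → 74/179 = 0.41341
Weighted-F1 score = Σ (supportᵢ/N)·F1 scoreᵢ with N=811: (204/811)·0.83028 + (122/811)·0.71739 + (129/811)·0.68841 + (112/811)·0.43750 + (153/811)·0.58555 + (91/811)·0.41341 = 0.6435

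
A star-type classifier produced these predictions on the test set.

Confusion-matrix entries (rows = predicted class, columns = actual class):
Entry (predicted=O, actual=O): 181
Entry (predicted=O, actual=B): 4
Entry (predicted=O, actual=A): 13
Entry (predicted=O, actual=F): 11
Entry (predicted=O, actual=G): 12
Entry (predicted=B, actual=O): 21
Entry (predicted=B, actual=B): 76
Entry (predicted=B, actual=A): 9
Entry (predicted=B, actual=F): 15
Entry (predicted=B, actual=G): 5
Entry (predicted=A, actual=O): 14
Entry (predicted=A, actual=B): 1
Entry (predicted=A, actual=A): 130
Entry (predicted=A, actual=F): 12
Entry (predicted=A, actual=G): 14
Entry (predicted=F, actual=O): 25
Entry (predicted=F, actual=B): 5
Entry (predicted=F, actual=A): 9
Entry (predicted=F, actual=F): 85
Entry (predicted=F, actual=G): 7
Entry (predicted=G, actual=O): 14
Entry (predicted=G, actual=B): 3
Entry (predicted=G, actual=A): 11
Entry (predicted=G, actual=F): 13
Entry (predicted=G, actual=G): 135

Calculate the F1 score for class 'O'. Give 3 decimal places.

F1 score = 2·TP/(2·TP+FP+FN).
O: TP=181, FP=4+13+11+12=40, FN=21+14+25+14=74 → 362/476 = 0.7605

0.761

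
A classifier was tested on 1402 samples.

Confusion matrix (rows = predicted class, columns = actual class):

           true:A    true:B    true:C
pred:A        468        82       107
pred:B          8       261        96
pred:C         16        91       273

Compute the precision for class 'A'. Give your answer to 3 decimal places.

0.712

One-vs-rest for 'A': TP = diagonal; FP = other classes predicted 'A'; FN = 'A' predicted as other.
precision = TP/(TP+FP).
A: TP=468, FP=82+107=189 → 468/657 = 0.7123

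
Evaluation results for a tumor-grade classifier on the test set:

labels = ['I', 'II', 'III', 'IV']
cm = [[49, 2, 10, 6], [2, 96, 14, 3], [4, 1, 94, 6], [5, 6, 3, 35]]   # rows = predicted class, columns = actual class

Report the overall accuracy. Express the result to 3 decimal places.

Accuracy = trace / total = (49+96+94+35=274) / 336 = 274/336 = 0.815

0.815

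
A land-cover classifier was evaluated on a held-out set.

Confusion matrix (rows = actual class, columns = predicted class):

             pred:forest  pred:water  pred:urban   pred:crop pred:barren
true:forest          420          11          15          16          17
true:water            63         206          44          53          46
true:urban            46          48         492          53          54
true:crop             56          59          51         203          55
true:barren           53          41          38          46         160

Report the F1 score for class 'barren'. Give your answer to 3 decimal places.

0.478

Treat 'barren' as positive and all other classes as negative.
F1 score = 2·TP/(2·TP+FP+FN).
barren: TP=160, FP=17+46+54+55=172, FN=53+41+38+46=178 → 320/670 = 0.4776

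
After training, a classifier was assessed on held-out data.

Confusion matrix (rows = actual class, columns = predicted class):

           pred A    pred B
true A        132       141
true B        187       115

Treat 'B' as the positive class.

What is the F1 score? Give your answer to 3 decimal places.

0.412

Precision = TP/(TP+FP) = 115/256 = 0.4492
Recall = TP/(TP+FN) = 115/302 = 0.3808
F1 = 2·TP/(2·TP+FP+FN) = 230/558 = 0.412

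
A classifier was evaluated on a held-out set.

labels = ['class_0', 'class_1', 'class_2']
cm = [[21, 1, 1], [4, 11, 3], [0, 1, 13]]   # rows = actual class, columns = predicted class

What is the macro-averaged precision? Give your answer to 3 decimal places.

0.817

Per-class precision (TP/(TP+FP)):
  class_0: TP=21, FP=4+0=4 → 21/25 = 0.8400
  class_1: TP=11, FP=1+1=2 → 11/13 = 0.8462
  class_2: TP=13, FP=1+3=4 → 13/17 = 0.7647
Macro-precision = mean = (0.8400 + 0.8462 + 0.7647) / 3 = 0.817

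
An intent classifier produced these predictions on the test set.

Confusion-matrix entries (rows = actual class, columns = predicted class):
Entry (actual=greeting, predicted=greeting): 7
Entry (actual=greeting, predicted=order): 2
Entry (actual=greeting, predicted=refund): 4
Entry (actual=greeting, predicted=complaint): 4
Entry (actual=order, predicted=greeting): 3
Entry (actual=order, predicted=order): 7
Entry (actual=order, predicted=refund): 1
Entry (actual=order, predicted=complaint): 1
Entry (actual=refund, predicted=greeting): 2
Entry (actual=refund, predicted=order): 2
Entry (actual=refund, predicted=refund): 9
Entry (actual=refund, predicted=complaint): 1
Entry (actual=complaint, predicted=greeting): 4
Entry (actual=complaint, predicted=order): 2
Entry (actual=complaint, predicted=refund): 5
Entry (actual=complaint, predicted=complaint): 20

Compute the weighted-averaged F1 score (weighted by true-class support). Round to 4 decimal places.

0.5854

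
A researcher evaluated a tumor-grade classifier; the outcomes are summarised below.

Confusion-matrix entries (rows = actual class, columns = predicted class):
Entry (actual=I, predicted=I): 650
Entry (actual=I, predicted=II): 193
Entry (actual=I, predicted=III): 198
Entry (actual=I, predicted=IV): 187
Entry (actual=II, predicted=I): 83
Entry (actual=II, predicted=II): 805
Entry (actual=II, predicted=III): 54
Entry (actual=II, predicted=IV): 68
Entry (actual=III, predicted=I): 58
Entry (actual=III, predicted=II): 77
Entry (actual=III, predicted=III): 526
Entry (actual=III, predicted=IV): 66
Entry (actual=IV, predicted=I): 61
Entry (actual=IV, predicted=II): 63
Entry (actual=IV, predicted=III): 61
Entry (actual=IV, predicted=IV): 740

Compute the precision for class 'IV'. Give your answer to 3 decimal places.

0.697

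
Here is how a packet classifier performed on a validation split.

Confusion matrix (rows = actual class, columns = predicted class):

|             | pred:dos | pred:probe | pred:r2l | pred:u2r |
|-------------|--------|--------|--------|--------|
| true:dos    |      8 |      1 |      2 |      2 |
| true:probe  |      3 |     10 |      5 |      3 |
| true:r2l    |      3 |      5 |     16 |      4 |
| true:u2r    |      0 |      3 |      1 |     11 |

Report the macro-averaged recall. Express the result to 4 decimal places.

0.5991

Per-class recall (TP/(TP+FN)):
  dos: TP=8, FN=1+2+2=5 → 8/13 = 0.61538
  probe: TP=10, FN=3+5+3=11 → 10/21 = 0.47619
  r2l: TP=16, FN=3+5+4=12 → 16/28 = 0.57143
  u2r: TP=11, FN=0+3+1=4 → 11/15 = 0.73333
Macro-recall = mean = (0.61538 + 0.47619 + 0.57143 + 0.73333) / 4 = 0.5991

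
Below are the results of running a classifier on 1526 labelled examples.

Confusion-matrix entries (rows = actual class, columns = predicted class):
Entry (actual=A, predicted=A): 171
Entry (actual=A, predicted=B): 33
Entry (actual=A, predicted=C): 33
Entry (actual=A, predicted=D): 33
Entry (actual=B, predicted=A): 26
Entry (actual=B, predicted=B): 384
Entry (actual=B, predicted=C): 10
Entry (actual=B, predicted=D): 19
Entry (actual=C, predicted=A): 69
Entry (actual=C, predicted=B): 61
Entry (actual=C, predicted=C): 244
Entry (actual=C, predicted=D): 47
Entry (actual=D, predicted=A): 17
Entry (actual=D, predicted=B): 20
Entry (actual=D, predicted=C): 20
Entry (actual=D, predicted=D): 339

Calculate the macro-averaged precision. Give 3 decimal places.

Per-class precision (TP/(TP+FP)):
  A: TP=171, FP=26+69+17=112 → 171/283 = 0.6042
  B: TP=384, FP=33+61+20=114 → 384/498 = 0.7711
  C: TP=244, FP=33+10+20=63 → 244/307 = 0.7948
  D: TP=339, FP=33+19+47=99 → 339/438 = 0.7740
Macro-precision = mean = (0.6042 + 0.7711 + 0.7948 + 0.7740) / 4 = 0.736

0.736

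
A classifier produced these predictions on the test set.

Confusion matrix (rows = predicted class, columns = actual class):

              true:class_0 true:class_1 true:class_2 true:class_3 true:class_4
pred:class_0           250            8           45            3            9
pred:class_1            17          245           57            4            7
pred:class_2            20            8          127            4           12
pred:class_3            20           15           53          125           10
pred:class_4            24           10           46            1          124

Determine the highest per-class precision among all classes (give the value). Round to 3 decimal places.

Per-class precision (TP/(TP+FP)):
  class_0: TP=250, FP=8+45+3+9=65 → 250/315 = 0.7937
  class_1: TP=245, FP=17+57+4+7=85 → 245/330 = 0.7424
  class_2: TP=127, FP=20+8+4+12=44 → 127/171 = 0.7427
  class_3: TP=125, FP=20+15+53+10=98 → 125/223 = 0.5605
  class_4: TP=124, FP=24+10+46+1=81 → 124/205 = 0.6049
Highest is class 'class_0' with precision = 0.794.

0.794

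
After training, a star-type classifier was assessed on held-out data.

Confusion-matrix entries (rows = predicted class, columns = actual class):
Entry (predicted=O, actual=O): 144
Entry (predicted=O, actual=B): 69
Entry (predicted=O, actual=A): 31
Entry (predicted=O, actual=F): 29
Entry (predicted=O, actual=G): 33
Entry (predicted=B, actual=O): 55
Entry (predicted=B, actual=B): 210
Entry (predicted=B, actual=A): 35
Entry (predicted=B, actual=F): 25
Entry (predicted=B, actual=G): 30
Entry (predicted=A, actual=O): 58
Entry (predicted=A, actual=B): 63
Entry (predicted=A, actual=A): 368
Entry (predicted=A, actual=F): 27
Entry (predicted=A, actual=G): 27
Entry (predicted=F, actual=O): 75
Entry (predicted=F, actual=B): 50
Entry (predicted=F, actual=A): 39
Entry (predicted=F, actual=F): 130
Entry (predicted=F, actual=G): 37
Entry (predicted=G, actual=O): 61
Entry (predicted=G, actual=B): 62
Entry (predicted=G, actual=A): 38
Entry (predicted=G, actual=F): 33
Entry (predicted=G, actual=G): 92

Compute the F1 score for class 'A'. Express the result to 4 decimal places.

Take TP from the diagonal, FP from the rest of the 'A' prediction marginal, FN from the rest of the 'A' actual marginal.
F1 score = 2·TP/(2·TP+FP+FN).
A: TP=368, FP=58+63+27+27=175, FN=31+35+39+38=143 → 736/1054 = 0.69829

0.6983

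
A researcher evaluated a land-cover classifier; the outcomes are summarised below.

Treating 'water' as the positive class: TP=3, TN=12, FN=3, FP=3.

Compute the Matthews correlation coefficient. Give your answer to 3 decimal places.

0.300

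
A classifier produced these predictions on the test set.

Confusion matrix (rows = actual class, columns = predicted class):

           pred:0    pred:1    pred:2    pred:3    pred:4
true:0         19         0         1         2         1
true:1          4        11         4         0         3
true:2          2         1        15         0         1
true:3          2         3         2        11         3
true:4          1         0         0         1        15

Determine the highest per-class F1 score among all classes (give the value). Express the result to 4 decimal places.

0.7500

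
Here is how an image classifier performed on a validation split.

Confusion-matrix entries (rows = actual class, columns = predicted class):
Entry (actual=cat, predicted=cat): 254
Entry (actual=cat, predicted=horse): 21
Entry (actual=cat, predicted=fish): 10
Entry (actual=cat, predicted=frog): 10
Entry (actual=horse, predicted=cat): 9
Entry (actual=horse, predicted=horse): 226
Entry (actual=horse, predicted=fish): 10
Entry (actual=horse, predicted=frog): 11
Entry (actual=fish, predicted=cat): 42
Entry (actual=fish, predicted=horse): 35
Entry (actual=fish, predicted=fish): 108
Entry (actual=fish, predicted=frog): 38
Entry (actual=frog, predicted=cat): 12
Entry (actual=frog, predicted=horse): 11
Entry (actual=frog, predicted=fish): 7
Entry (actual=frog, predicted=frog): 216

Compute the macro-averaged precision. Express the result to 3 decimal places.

0.790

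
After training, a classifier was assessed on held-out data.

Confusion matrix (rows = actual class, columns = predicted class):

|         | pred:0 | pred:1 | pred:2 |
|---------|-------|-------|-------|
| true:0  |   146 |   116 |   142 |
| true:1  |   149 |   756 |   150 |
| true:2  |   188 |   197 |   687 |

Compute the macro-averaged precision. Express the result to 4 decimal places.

0.5704

Per-class precision (TP/(TP+FP)):
  0: TP=146, FP=149+188=337 → 146/483 = 0.30228
  1: TP=756, FP=116+197=313 → 756/1069 = 0.70720
  2: TP=687, FP=142+150=292 → 687/979 = 0.70174
Macro-precision = mean = (0.30228 + 0.70720 + 0.70174) / 3 = 0.5704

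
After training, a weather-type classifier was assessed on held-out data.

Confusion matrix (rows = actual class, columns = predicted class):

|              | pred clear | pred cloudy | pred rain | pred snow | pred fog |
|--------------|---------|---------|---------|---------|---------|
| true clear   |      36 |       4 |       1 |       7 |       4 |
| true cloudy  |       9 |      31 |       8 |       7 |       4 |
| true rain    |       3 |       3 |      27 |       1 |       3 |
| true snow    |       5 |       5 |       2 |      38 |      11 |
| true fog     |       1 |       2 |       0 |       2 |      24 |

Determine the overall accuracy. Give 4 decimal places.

0.6555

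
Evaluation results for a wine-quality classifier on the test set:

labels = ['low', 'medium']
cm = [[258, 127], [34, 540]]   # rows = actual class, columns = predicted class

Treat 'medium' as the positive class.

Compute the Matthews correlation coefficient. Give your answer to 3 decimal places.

MCC = (TP·TN − FP·FN) / √((TP+FP)(TP+FN)(TN+FP)(TN+FN))
Numerator = 540·258 − 127·34 = 135002
Denominator = √(667·574·385·292) = √43040896360 = 207463.0000
MCC = 135002 / 207463.0000 = 0.651

0.651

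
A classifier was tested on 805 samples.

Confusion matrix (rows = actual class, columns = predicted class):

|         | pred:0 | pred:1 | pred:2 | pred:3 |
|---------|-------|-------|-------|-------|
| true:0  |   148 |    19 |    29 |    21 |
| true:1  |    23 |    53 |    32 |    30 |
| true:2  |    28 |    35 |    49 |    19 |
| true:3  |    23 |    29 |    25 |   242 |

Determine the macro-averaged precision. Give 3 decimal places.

Per-class precision (TP/(TP+FP)):
  0: TP=148, FP=23+28+23=74 → 148/222 = 0.6667
  1: TP=53, FP=19+35+29=83 → 53/136 = 0.3897
  2: TP=49, FP=29+32+25=86 → 49/135 = 0.3630
  3: TP=242, FP=21+30+19=70 → 242/312 = 0.7756
Macro-precision = mean = (0.6667 + 0.3897 + 0.3630 + 0.7756) / 4 = 0.549

0.549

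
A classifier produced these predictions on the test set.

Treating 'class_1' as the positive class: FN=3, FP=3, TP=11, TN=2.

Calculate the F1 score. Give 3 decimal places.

0.786

Precision = TP/(TP+FP) = 11/14 = 0.7857
Recall = TP/(TP+FN) = 11/14 = 0.7857
F1 = 2·TP/(2·TP+FP+FN) = 22/28 = 0.786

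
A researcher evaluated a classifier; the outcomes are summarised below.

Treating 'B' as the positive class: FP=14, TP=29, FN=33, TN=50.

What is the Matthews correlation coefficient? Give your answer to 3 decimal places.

MCC = (TP·TN − FP·FN) / √((TP+FP)(TP+FN)(TN+FP)(TN+FN))
Numerator = 29·50 − 14·33 = 988
Denominator = √(43·62·64·83) = √14161792 = 3763.2156
MCC = 988 / 3763.2156 = 0.263

0.263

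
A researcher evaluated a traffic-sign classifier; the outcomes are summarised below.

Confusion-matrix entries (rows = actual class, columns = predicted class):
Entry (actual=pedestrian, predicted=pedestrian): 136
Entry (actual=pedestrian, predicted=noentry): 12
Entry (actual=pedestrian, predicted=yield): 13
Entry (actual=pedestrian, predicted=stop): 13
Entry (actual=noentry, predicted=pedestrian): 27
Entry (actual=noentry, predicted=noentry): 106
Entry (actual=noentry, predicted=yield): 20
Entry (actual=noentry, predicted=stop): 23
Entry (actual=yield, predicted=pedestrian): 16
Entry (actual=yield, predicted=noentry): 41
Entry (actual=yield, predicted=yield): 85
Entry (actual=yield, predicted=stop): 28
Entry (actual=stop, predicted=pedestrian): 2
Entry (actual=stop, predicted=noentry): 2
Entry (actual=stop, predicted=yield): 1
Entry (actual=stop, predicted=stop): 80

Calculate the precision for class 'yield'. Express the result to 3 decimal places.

0.714

Treat 'yield' as positive and all other classes as negative.
precision = TP/(TP+FP).
yield: TP=85, FP=13+20+1=34 → 85/119 = 0.7143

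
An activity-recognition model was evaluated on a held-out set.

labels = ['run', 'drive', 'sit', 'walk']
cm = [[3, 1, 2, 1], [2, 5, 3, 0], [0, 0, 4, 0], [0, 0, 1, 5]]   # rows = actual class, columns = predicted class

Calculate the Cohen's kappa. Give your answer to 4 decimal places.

0.5161

Observed agreement pₒ = trace/N = 17/27 = 0.62963
Expected agreement pₑ = Σ (rowᵢ·colᵢ)/N² = (7·5 + 10·6 + 4·10 + 6·6)/27² = 0.23457
κ = (pₒ − pₑ)/(1 − pₑ) = (0.62963 − 0.23457)/(1 − 0.23457) = 0.5161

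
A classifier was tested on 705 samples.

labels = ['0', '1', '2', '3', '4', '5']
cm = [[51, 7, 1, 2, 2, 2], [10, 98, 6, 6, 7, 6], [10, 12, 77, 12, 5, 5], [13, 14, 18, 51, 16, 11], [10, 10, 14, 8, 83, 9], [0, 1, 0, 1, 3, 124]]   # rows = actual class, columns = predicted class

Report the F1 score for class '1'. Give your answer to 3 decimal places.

Treat '1' as positive and all other classes as negative.
F1 score = 2·TP/(2·TP+FP+FN).
1: TP=98, FP=7+12+14+10+1=44, FN=10+6+6+7+6=35 → 196/275 = 0.7127

0.713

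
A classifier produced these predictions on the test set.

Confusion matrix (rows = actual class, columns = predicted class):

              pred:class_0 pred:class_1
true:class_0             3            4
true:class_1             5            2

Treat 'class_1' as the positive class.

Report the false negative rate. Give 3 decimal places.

0.714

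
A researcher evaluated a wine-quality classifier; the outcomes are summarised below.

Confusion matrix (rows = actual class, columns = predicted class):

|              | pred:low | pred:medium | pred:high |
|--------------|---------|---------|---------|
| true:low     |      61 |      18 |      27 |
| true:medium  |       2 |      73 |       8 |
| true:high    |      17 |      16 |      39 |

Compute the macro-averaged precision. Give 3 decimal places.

0.657

Per-class precision (TP/(TP+FP)):
  low: TP=61, FP=2+17=19 → 61/80 = 0.7625
  medium: TP=73, FP=18+16=34 → 73/107 = 0.6822
  high: TP=39, FP=27+8=35 → 39/74 = 0.5270
Macro-precision = mean = (0.7625 + 0.6822 + 0.5270) / 3 = 0.657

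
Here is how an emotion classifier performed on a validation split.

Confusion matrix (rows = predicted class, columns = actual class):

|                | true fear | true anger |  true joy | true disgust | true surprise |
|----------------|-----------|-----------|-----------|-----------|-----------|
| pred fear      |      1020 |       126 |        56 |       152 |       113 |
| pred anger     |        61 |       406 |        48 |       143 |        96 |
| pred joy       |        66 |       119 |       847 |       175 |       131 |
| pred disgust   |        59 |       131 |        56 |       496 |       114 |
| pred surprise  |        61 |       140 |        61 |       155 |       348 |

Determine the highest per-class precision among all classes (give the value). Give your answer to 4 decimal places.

Per-class precision (TP/(TP+FP)):
  fear: TP=1020, FP=126+56+152+113=447 → 1020/1467 = 0.69530
  anger: TP=406, FP=61+48+143+96=348 → 406/754 = 0.53846
  joy: TP=847, FP=66+119+175+131=491 → 847/1338 = 0.63303
  disgust: TP=496, FP=59+131+56+114=360 → 496/856 = 0.57944
  surprise: TP=348, FP=61+140+61+155=417 → 348/765 = 0.45490
Highest is class 'fear' with precision = 0.6953.

0.6953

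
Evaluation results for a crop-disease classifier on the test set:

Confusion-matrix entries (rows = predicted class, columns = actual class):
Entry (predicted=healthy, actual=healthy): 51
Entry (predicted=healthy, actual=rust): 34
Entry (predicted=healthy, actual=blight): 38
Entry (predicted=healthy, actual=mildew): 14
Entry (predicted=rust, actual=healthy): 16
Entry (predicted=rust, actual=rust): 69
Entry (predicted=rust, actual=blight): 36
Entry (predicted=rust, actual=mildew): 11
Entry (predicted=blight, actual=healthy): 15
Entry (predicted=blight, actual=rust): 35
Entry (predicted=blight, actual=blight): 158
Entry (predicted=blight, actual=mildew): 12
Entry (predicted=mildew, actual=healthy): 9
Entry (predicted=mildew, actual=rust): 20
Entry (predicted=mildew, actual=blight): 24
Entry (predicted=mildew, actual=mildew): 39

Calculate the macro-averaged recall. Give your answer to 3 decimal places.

0.532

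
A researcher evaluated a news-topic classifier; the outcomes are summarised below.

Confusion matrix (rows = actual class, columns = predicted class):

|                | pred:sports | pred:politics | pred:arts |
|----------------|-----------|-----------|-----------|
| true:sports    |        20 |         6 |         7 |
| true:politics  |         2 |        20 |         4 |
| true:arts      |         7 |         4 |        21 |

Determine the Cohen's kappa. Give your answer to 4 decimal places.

0.5054

Observed agreement pₒ = trace/N = 61/91 = 0.67033
Expected agreement pₑ = Σ (rowᵢ·colᵢ)/N² = (33·29 + 26·30 + 32·32)/91² = 0.33341
κ = (pₒ − pₑ)/(1 − pₑ) = (0.67033 − 0.33341)/(1 − 0.33341) = 0.5054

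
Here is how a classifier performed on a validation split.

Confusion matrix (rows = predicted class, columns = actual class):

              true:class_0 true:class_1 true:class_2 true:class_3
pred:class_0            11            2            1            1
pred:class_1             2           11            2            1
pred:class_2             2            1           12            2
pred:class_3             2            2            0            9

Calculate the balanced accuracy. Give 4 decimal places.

Balanced accuracy = mean of per-class recall.
  class_0: recall = 11/17 = 0.64706
  class_1: recall = 11/16 = 0.68750
  class_2: recall = 12/15 = 0.80000
  class_3: recall = 9/13 = 0.69231
Mean = (0.64706 + 0.68750 + 0.80000 + 0.69231) / 4 = 0.7067

0.7067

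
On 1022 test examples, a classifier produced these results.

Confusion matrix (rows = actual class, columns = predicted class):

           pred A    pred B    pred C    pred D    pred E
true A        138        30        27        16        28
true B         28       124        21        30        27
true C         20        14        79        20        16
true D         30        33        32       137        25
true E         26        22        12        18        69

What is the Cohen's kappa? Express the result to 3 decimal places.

0.414

Observed agreement pₒ = trace/N = 547/1022 = 0.5352
Expected agreement pₑ = Σ (rowᵢ·colᵢ)/N² = (239·242 + 230·223 + 149·171 + 257·221 + 147·165)/1022² = 0.2065
κ = (pₒ − pₑ)/(1 − pₑ) = (0.5352 − 0.2065)/(1 − 0.2065) = 0.414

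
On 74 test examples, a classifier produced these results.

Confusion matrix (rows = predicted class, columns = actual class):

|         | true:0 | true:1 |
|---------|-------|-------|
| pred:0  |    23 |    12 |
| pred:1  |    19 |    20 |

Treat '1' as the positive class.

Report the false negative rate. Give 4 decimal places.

0.3750

FNR = FN/(FN+TP) = 12/(12+20) = 0.3750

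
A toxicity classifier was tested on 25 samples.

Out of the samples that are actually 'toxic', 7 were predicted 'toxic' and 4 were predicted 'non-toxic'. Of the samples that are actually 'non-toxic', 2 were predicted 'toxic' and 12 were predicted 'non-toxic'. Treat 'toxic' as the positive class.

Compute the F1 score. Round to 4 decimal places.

Precision = TP/(TP+FP) = 7/9 = 0.7778
Recall = TP/(TP+FN) = 7/11 = 0.6364
F1 = 2·TP/(2·TP+FP+FN) = 14/20 = 0.7000

0.7000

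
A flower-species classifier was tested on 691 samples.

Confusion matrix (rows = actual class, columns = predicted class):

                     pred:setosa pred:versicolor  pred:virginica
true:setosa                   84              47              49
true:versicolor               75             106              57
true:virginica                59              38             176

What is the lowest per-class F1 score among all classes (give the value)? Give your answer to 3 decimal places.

0.422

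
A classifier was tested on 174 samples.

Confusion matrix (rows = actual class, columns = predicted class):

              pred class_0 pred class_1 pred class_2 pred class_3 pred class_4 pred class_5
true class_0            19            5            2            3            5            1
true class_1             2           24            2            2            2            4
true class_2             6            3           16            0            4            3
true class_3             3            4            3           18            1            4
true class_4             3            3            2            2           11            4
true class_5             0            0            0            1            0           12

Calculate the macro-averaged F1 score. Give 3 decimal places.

0.569

Per-class F1 score (2·TP/(2·TP+FP+FN)):
  class_0: TP=19, FP=2+6+3+3+0=14, FN=5+2+3+5+1=16 → 38/68 = 0.5588
  class_1: TP=24, FP=5+3+4+3+0=15, FN=2+2+2+2+4=12 → 48/75 = 0.6400
  class_2: TP=16, FP=2+2+3+2+0=9, FN=6+3+0+4+3=16 → 32/57 = 0.5614
  class_3: TP=18, FP=3+2+0+2+1=8, FN=3+4+3+1+4=15 → 36/59 = 0.6102
  class_4: TP=11, FP=5+2+4+1+0=12, FN=3+3+2+2+4=14 → 22/48 = 0.4583
  class_5: TP=12, FP=1+4+3+4+4=16, FN=0+0+0+1+0=1 → 24/41 = 0.5854
Macro-F1 score = mean = (0.5588 + 0.6400 + 0.5614 + 0.6102 + 0.4583 + 0.5854) / 6 = 0.569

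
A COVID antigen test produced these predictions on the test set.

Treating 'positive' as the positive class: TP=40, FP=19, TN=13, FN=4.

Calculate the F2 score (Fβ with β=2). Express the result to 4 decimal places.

0.8511

Fβ = (1+β²)·TP / ((1+β²)·TP + β²·FN + FP), with β²=4
= 5·40 / (5·40 + 4·4 + 19) = 0.8511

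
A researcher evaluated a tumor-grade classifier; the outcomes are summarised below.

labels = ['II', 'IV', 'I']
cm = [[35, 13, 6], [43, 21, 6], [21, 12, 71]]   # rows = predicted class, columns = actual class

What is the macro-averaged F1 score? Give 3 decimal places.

Per-class F1 score (2·TP/(2·TP+FP+FN)):
  II: TP=35, FP=13+6=19, FN=43+21=64 → 70/153 = 0.4575
  IV: TP=21, FP=43+6=49, FN=13+12=25 → 42/116 = 0.3621
  I: TP=71, FP=21+12=33, FN=6+6=12 → 142/187 = 0.7594
Macro-F1 score = mean = (0.4575 + 0.3621 + 0.7594) / 3 = 0.526

0.526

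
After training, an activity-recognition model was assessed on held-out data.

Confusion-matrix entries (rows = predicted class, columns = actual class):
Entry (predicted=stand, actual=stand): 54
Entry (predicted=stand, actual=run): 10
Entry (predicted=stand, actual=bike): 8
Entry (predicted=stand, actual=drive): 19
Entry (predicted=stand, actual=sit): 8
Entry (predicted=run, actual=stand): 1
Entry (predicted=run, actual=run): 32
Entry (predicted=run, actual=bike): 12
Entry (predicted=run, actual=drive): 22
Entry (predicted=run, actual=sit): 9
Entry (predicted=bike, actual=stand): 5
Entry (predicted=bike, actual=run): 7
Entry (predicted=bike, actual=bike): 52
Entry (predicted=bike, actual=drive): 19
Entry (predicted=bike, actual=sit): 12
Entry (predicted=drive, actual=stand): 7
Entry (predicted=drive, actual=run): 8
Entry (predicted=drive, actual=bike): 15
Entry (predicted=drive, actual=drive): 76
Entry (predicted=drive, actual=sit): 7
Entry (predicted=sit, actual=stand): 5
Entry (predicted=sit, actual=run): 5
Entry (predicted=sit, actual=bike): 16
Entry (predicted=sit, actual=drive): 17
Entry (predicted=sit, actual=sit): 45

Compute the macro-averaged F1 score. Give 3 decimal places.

Per-class F1 score (2·TP/(2·TP+FP+FN)):
  stand: TP=54, FP=10+8+19+8=45, FN=1+5+7+5=18 → 108/171 = 0.6316
  run: TP=32, FP=1+12+22+9=44, FN=10+7+8+5=30 → 64/138 = 0.4638
  bike: TP=52, FP=5+7+19+12=43, FN=8+12+15+16=51 → 104/198 = 0.5253
  drive: TP=76, FP=7+8+15+7=37, FN=19+22+19+17=77 → 152/266 = 0.5714
  sit: TP=45, FP=5+5+16+17=43, FN=8+9+12+7=36 → 90/169 = 0.5325
Macro-F1 score = mean = (0.6316 + 0.4638 + 0.5253 + 0.5714 + 0.5325) / 5 = 0.545

0.545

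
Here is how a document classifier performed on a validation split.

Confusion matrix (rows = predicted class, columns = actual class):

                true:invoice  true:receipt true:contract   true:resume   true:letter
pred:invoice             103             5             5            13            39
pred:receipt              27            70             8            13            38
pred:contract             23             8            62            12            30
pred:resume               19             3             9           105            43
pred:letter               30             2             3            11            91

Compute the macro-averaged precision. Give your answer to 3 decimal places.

Per-class precision (TP/(TP+FP)):
  invoice: TP=103, FP=5+5+13+39=62 → 103/165 = 0.6242
  receipt: TP=70, FP=27+8+13+38=86 → 70/156 = 0.4487
  contract: TP=62, FP=23+8+12+30=73 → 62/135 = 0.4593
  resume: TP=105, FP=19+3+9+43=74 → 105/179 = 0.5866
  letter: TP=91, FP=30+2+3+11=46 → 91/137 = 0.6642
Macro-precision = mean = (0.6242 + 0.4487 + 0.4593 + 0.5866 + 0.6642) / 5 = 0.557

0.557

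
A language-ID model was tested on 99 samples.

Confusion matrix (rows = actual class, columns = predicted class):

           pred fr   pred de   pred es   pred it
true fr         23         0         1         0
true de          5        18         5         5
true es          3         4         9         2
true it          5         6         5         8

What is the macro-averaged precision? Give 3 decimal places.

Per-class precision (TP/(TP+FP)):
  fr: TP=23, FP=5+3+5=13 → 23/36 = 0.6389
  de: TP=18, FP=0+4+6=10 → 18/28 = 0.6429
  es: TP=9, FP=1+5+5=11 → 9/20 = 0.4500
  it: TP=8, FP=0+5+2=7 → 8/15 = 0.5333
Macro-precision = mean = (0.6389 + 0.6429 + 0.4500 + 0.5333) / 4 = 0.566

0.566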